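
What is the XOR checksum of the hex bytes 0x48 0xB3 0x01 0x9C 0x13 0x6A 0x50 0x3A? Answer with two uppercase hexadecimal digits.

XOR the bytes together:
  start with 0x48
  0x48 ⊕ 0xB3 = 0xFB
  0xFB ⊕ 0x01 = 0xFA
  0xFA ⊕ 0x9C = 0x66
  0x66 ⊕ 0x13 = 0x75
  0x75 ⊕ 0x6A = 0x1F
  0x1F ⊕ 0x50 = 0x4F
  0x4F ⊕ 0x3A = 0x75

75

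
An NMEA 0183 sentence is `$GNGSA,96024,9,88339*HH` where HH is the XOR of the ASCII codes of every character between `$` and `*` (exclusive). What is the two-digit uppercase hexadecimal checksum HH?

49

XOR the ASCII codes of the payload characters:
  'G' = 0x47 → acc = 0x47
  'N' = 0x4E → acc = 0x09
  'G' = 0x47 → acc = 0x4E
  'S' = 0x53 → acc = 0x1D
  'A' = 0x41 → acc = 0x5C
  ',' = 0x2C → acc = 0x70
  '9' = 0x39 → acc = 0x49
  '6' = 0x36 → acc = 0x7F
  '0' = 0x30 → acc = 0x4F
  '2' = 0x32 → acc = 0x7D
  '4' = 0x34 → acc = 0x49
  ',' = 0x2C → acc = 0x65
  '9' = 0x39 → acc = 0x5C
  ',' = 0x2C → acc = 0x70
  '8' = 0x38 → acc = 0x48
  '8' = 0x38 → acc = 0x70
  '3' = 0x33 → acc = 0x43
  '3' = 0x33 → acc = 0x70
  '9' = 0x39 → acc = 0x49
Checksum = 0x49.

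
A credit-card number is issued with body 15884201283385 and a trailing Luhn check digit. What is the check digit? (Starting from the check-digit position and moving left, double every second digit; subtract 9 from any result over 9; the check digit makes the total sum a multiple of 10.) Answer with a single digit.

Partial digits right→left: 5 8 3 3 8 2 1 0 2 4 8 8 5 1
Double every second digit counting from the check-digit position (so the 1st, 3rd, 5th, ... of the partial from the right).
  doubled (with −9 where >9): 1 6 7 2 4 7 1 → sum 28
  kept as-is: 8 3 2 0 4 8 1 → sum 26
Total = 28 + 26 = 54.
Check digit = (10 − (54 mod 10)) mod 10 = 6.

6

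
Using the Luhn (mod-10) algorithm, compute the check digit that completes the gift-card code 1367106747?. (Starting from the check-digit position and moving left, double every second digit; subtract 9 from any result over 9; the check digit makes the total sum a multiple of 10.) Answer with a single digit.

Partial digits right→left: 7 4 7 6 0 1 7 6 3 1
Double every second digit counting from the check-digit position (so the 1st, 3rd, 5th, ... of the partial from the right).
  doubled (with −9 where >9): 5 5 0 5 6 → sum 21
  kept as-is: 4 6 1 6 1 → sum 18
Total = 21 + 18 = 39.
Check digit = (10 − (39 mod 10)) mod 10 = 1.

1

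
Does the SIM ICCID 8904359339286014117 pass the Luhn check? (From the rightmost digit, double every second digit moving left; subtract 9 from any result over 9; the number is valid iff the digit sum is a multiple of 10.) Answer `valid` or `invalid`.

From the right, keep odd positions and double even positions (subtract 9 from any doubled value over 9):
  doubled (positions 2,4,...): 2 8 0 7 9 6 1 8 9 → sum 50
  kept (positions 1,3,...): 7 1 1 6 2 3 9 3 0 8 → sum 40
Total = 90.
90 mod 10 = 0, so the number is valid.

valid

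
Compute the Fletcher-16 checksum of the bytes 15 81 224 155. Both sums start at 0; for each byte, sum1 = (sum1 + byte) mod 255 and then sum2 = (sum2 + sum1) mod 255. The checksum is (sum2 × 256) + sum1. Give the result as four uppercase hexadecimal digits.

Running sums (mod 255):
  after byte 0 (15): sum1=15, sum2=15
  after byte 1 (81): sum1=96, sum2=111
  after byte 2 (224): sum1=65, sum2=176
  after byte 3 (155): sum1=220, sum2=141
Checksum = sum2·256 + sum1 = 141·256 + 220 = 36316 = 0x8DDC.

8DDC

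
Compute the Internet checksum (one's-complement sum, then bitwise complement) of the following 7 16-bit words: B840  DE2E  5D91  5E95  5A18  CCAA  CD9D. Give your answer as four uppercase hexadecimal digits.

B908

One's-complement addition (fold any carry out of bit 15 back into bit 0):
  0xB840 + 0xDE2E = 0x1966E → wrap carry → 0x966F
  0x966F + 0x5D91 = 0x0F400
  0xF400 + 0x5E95 = 0x15295 → wrap carry → 0x5296
  0x5296 + 0x5A18 = 0x0ACAE
  0xACAE + 0xCCAA = 0x17958 → wrap carry → 0x7959
  0x7959 + 0xCD9D = 0x146F6 → wrap carry → 0x46F7
One's-complement sum = 0x46F7.
Checksum = ~0x46F7 & 0xFFFF = 0xB908.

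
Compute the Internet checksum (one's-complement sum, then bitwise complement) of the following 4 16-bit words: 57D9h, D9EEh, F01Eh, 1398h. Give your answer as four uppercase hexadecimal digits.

CA80

One's-complement addition (fold any carry out of bit 15 back into bit 0):
  0x57D9 + 0xD9EE = 0x131C7 → wrap carry → 0x31C8
  0x31C8 + 0xF01E = 0x121E6 → wrap carry → 0x21E7
  0x21E7 + 0x1398 = 0x0357F
One's-complement sum = 0x357F.
Checksum = ~0x357F & 0xFFFF = 0xCA80.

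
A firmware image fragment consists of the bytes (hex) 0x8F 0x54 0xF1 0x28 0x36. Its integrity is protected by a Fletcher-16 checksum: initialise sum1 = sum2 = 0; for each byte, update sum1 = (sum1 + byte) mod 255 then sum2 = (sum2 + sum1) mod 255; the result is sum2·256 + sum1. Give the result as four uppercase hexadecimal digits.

7B34

Running sums (mod 255):
  after byte 0 (0x8F): sum1=143, sum2=143
  after byte 1 (0x54): sum1=227, sum2=115
  after byte 2 (0xF1): sum1=213, sum2=73
  after byte 3 (0x28): sum1=253, sum2=71
  after byte 4 (0x36): sum1=52, sum2=123
Checksum = sum2·256 + sum1 = 123·256 + 52 = 31540 = 0x7B34.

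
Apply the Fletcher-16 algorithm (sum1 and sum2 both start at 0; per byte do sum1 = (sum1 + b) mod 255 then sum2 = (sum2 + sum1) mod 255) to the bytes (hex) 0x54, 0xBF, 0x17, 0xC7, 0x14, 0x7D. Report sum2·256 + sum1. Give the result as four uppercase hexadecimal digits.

1284

Running sums (mod 255):
  after byte 0 (0x54): sum1=84, sum2=84
  after byte 1 (0xBF): sum1=20, sum2=104
  after byte 2 (0x17): sum1=43, sum2=147
  after byte 3 (0xC7): sum1=242, sum2=134
  after byte 4 (0x14): sum1=7, sum2=141
  after byte 5 (0x7D): sum1=132, sum2=18
Checksum = sum2·256 + sum1 = 18·256 + 132 = 4740 = 0x1284.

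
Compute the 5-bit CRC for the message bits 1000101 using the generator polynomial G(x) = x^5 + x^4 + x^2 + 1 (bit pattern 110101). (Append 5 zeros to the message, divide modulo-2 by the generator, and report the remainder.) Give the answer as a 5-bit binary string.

10000

Append 5 zeros: 100010100000. Divide by 110101 (XOR where the leading bit is 1):
  pos 0: 100010 XOR 110101 = 010111
  pos 1: 101111 XOR 110101 = 011010
  pos 2: 110100 XOR 110101 = 000001
Remainder (last 5 bits) = 10000. This is the CRC / FCS.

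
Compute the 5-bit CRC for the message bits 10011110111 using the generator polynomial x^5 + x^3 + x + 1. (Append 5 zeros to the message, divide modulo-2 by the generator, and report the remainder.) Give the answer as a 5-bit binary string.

00011

Append 5 zeros: 1001111011100000. Divide by 101011 (XOR where the leading bit is 1):
  pos 0: 100111 XOR 101011 = 001100
  pos 2: 110010 XOR 101011 = 011001
  pos 3: 110011 XOR 101011 = 011000
  pos 4: 110001 XOR 101011 = 011010
  pos 5: 110101 XOR 101011 = 011110
  pos 6: 111100 XOR 101011 = 010111
  pos 7: 101110 XOR 101011 = 000101
  pos 10: 101000 XOR 101011 = 000011
Remainder (last 5 bits) = 00011. This is the CRC / FCS.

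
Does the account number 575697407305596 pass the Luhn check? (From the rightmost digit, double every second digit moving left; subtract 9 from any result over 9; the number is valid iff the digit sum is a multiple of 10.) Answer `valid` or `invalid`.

From the right, keep odd positions and double even positions (subtract 9 from any doubled value over 9):
  doubled (positions 2,4,...): 9 1 6 0 5 3 5 → sum 29
  kept (positions 1,3,...): 6 5 0 7 4 9 5 5 → sum 41
Total = 70.
70 mod 10 = 0, so the number is valid.

valid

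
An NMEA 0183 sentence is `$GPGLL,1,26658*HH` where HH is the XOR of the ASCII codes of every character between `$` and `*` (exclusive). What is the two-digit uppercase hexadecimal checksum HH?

XOR the ASCII codes of the payload characters:
  'G' = 0x47 → acc = 0x47
  'P' = 0x50 → acc = 0x17
  'G' = 0x47 → acc = 0x50
  'L' = 0x4C → acc = 0x1C
  'L' = 0x4C → acc = 0x50
  ',' = 0x2C → acc = 0x7C
  '1' = 0x31 → acc = 0x4D
  ',' = 0x2C → acc = 0x61
  '2' = 0x32 → acc = 0x53
  '6' = 0x36 → acc = 0x65
  '6' = 0x36 → acc = 0x53
  '5' = 0x35 → acc = 0x66
  '8' = 0x38 → acc = 0x5E
Checksum = 0x5E.

5E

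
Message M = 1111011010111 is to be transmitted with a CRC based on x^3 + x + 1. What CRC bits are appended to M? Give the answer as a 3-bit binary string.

Append 3 zeros: 1111011010111000. Divide by 1011 (XOR where the leading bit is 1):
  pos 0: 1111 XOR 1011 = 0100
  pos 1: 1000 XOR 1011 = 0011
  pos 3: 1111 XOR 1011 = 0100
  pos 4: 1000 XOR 1011 = 0011
  pos 6: 1110 XOR 1011 = 0101
  pos 7: 1011 XOR 1011 = 0000
  pos 11: 1100 XOR 1011 = 0111
  pos 12: 1110 XOR 1011 = 0101
Remainder (last 3 bits) = 101. This is the CRC / FCS.

101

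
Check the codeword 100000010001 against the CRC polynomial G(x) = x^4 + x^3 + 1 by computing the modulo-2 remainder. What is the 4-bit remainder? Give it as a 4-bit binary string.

Modulo-2 division of 100000010001 by 11001:
  pos 0: 10000 XOR 11001 = 01001
  pos 1: 10010 XOR 11001 = 01011
  pos 2: 10110 XOR 11001 = 01111
  pos 3: 11111 XOR 11001 = 00110
  pos 5: 11000 XOR 11001 = 00001
Remainder = 0101 (nonzero — an error is detected).

0101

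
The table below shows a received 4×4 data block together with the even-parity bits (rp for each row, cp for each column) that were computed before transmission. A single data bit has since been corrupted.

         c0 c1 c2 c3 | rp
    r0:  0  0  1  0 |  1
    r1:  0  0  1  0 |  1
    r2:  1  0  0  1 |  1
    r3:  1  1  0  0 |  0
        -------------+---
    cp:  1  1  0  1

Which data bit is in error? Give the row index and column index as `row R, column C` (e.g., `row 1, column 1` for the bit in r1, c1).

row 2, column 0

Recompute each row's even parity and compare to rp:
  r0: data parity 1, sent rp 1 → ok
  r1: data parity 1, sent rp 1 → ok
  r2: data parity 0, sent rp 1 → mismatch
  r3: data parity 0, sent rp 0 → ok
Recompute each column's even parity and compare to cp:
  c0: data parity 0, sent cp 1 → mismatch
  c1: data parity 1, sent cp 1 → ok
  c2: data parity 0, sent cp 0 → ok
  c3: data parity 1, sent cp 1 → ok
Exactly one row (r2) and one column (c0) fail → the flipped bit is at their intersection.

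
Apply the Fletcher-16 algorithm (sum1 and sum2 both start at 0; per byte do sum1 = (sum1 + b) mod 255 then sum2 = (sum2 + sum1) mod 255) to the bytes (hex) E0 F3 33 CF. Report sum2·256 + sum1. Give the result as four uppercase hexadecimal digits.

95D7

Running sums (mod 255):
  after byte 0 (E0): sum1=224, sum2=224
  after byte 1 (F3): sum1=212, sum2=181
  after byte 2 (33): sum1=8, sum2=189
  after byte 3 (CF): sum1=215, sum2=149
Checksum = sum2·256 + sum1 = 149·256 + 215 = 38359 = 0x95D7.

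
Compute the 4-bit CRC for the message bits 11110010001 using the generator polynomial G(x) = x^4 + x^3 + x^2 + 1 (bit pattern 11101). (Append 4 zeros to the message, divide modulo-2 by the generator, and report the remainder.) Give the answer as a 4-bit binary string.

Append 4 zeros: 111100100010000. Divide by 11101 (XOR where the leading bit is 1):
  pos 0: 11110 XOR 11101 = 00011
  pos 3: 11010 XOR 11101 = 00111
  pos 5: 11100 XOR 11101 = 00001
  pos 9: 11000 XOR 11101 = 00101
Remainder (last 4 bits) = 1010. This is the CRC / FCS.

1010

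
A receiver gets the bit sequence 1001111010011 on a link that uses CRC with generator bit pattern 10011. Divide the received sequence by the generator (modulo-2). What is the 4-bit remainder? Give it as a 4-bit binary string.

Modulo-2 division of 1001111010011 by 10011:
  pos 0: 10011 XOR 10011 = 00000
  pos 5: 11010 XOR 10011 = 01001
  pos 6: 10010 XOR 10011 = 00001
Remainder = 0111 (nonzero — an error is detected).

0111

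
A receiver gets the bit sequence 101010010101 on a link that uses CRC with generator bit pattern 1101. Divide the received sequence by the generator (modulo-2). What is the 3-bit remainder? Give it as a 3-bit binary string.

Modulo-2 division of 101010010101 by 1101:
  pos 0: 1010 XOR 1101 = 0111
  pos 1: 1111 XOR 1101 = 0010
  pos 3: 1000 XOR 1101 = 0101
  pos 4: 1011 XOR 1101 = 0110
  pos 5: 1100 XOR 1101 = 0001
  pos 8: 1101 XOR 1101 = 0000
Remainder = 000 (zero — the frame passes the CRC check).

000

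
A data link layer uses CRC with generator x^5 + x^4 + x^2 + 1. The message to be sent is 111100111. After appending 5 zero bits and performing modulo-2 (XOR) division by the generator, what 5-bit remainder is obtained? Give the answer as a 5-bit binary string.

11001

Append 5 zeros: 11110011100000. Divide by 110101 (XOR where the leading bit is 1):
  pos 0: 111100 XOR 110101 = 001001
  pos 2: 100111 XOR 110101 = 010010
  pos 3: 100101 XOR 110101 = 010000
  pos 4: 100000 XOR 110101 = 010101
  pos 5: 101010 XOR 110101 = 011111
  pos 6: 111110 XOR 110101 = 001011
  pos 8: 101100 XOR 110101 = 011001
Remainder (last 5 bits) = 11001. This is the CRC / FCS.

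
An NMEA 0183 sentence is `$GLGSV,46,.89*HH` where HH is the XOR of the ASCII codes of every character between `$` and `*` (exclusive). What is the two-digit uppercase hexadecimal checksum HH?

XOR the ASCII codes of the payload characters:
  'G' = 0x47 → acc = 0x47
  'L' = 0x4C → acc = 0x0B
  'G' = 0x47 → acc = 0x4C
  'S' = 0x53 → acc = 0x1F
  'V' = 0x56 → acc = 0x49
  ',' = 0x2C → acc = 0x65
  '4' = 0x34 → acc = 0x51
  '6' = 0x36 → acc = 0x67
  ',' = 0x2C → acc = 0x4B
  '.' = 0x2E → acc = 0x65
  '8' = 0x38 → acc = 0x5D
  '9' = 0x39 → acc = 0x64
Checksum = 0x64.

64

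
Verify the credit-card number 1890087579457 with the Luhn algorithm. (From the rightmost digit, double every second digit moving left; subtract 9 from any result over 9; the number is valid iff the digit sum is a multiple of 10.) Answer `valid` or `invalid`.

valid

From the right, keep odd positions and double even positions (subtract 9 from any doubled value over 9):
  doubled (positions 2,4,...): 1 9 1 7 0 7 → sum 25
  kept (positions 1,3,...): 7 4 7 7 0 9 1 → sum 35
Total = 60.
60 mod 10 = 0, so the number is valid.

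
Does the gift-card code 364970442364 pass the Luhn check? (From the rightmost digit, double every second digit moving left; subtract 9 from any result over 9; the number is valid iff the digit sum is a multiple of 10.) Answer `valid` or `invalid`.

From the right, keep odd positions and double even positions (subtract 9 from any doubled value over 9):
  doubled (positions 2,4,...): 3 4 8 5 8 6 → sum 34
  kept (positions 1,3,...): 4 3 4 0 9 6 → sum 26
Total = 60.
60 mod 10 = 0, so the number is valid.

valid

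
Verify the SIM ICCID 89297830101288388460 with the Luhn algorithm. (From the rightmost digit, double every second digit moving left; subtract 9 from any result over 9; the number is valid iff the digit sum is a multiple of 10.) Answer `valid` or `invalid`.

invalid

From the right, keep odd positions and double even positions (subtract 9 from any doubled value over 9):
  doubled (positions 2,4,...): 3 7 6 7 2 2 6 5 4 7 → sum 49
  kept (positions 1,3,...): 0 4 8 8 2 0 0 8 9 9 → sum 48
Total = 97.
97 mod 10 = 7, so the number is invalid.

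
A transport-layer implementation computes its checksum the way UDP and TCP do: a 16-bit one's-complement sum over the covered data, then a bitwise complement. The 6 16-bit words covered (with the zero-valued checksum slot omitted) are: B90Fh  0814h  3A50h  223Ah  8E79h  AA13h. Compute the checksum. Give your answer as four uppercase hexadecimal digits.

A9C4

One's-complement addition (fold any carry out of bit 15 back into bit 0):
  0xB90F + 0x0814 = 0x0C123
  0xC123 + 0x3A50 = 0x0FB73
  0xFB73 + 0x223A = 0x11DAD → wrap carry → 0x1DAE
  0x1DAE + 0x8E79 = 0x0AC27
  0xAC27 + 0xAA13 = 0x1563A → wrap carry → 0x563B
One's-complement sum = 0x563B.
Checksum = ~0x563B & 0xFFFF = 0xA9C4.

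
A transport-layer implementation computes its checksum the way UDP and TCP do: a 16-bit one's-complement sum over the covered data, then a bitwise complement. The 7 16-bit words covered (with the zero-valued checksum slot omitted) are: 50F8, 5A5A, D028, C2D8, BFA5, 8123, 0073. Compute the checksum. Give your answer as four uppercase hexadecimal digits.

One's-complement addition (fold any carry out of bit 15 back into bit 0):
  0x50F8 + 0x5A5A = 0x0AB52
  0xAB52 + 0xD028 = 0x17B7A → wrap carry → 0x7B7B
  0x7B7B + 0xC2D8 = 0x13E53 → wrap carry → 0x3E54
  0x3E54 + 0xBFA5 = 0x0FDF9
  0xFDF9 + 0x8123 = 0x17F1C → wrap carry → 0x7F1D
  0x7F1D + 0x0073 = 0x07F90
One's-complement sum = 0x7F90.
Checksum = ~0x7F90 & 0xFFFF = 0x806F.

806F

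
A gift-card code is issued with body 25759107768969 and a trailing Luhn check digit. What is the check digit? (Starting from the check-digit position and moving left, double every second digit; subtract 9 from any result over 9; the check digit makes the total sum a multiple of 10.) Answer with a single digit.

1

Partial digits right→left: 9 6 9 8 6 7 7 0 1 9 5 7 5 2
Double every second digit counting from the check-digit position (so the 1st, 3rd, 5th, ... of the partial from the right).
  doubled (with −9 where >9): 9 9 3 5 2 1 1 → sum 30
  kept as-is: 6 8 7 0 9 7 2 → sum 39
Total = 30 + 39 = 69.
Check digit = (10 − (69 mod 10)) mod 10 = 1.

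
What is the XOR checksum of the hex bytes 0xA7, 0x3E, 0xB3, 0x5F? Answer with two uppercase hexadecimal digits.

75

XOR the bytes together:
  start with 0xA7
  0xA7 ⊕ 0x3E = 0x99
  0x99 ⊕ 0xB3 = 0x2A
  0x2A ⊕ 0x5F = 0x75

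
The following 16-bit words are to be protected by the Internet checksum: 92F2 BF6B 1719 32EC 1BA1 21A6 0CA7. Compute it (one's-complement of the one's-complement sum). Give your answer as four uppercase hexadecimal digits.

19AE

One's-complement addition (fold any carry out of bit 15 back into bit 0):
  0x92F2 + 0xBF6B = 0x1525D → wrap carry → 0x525E
  0x525E + 0x1719 = 0x06977
  0x6977 + 0x32EC = 0x09C63
  0x9C63 + 0x1BA1 = 0x0B804
  0xB804 + 0x21A6 = 0x0D9AA
  0xD9AA + 0x0CA7 = 0x0E651
One's-complement sum = 0xE651.
Checksum = ~0xE651 & 0xFFFF = 0x19AE.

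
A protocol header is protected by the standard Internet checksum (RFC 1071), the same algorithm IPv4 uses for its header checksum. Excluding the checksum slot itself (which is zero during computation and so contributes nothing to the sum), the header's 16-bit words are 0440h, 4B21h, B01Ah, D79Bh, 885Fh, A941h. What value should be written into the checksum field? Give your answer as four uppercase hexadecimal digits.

F746

One's-complement addition (fold any carry out of bit 15 back into bit 0):
  0x0440 + 0x4B21 = 0x04F61
  0x4F61 + 0xB01A = 0x0FF7B
  0xFF7B + 0xD79B = 0x1D716 → wrap carry → 0xD717
  0xD717 + 0x885F = 0x15F76 → wrap carry → 0x5F77
  0x5F77 + 0xA941 = 0x108B8 → wrap carry → 0x08B9
One's-complement sum = 0x08B9.
Checksum = ~0x08B9 & 0xFFFF = 0xF746.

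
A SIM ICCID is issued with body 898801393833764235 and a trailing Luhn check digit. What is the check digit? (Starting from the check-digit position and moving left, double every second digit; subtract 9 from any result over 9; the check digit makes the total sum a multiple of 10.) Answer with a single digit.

3

Partial digits right→left: 5 3 2 4 6 7 3 3 8 3 9 3 1 0 8 8 9 8
Double every second digit counting from the check-digit position (so the 1st, 3rd, 5th, ... of the partial from the right).
  doubled (with −9 where >9): 1 4 3 6 7 9 2 7 9 → sum 48
  kept as-is: 3 4 7 3 3 3 0 8 8 → sum 39
Total = 48 + 39 = 87.
Check digit = (10 − (87 mod 10)) mod 10 = 3.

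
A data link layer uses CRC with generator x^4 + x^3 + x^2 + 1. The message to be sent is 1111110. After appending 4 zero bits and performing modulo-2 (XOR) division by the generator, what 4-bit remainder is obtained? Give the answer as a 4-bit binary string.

Append 4 zeros: 11111100000. Divide by 11101 (XOR where the leading bit is 1):
  pos 0: 11111 XOR 11101 = 00010
  pos 3: 10100 XOR 11101 = 01001
  pos 4: 10010 XOR 11101 = 01111
  pos 5: 11110 XOR 11101 = 00011
Remainder (last 4 bits) = 0110. This is the CRC / FCS.

0110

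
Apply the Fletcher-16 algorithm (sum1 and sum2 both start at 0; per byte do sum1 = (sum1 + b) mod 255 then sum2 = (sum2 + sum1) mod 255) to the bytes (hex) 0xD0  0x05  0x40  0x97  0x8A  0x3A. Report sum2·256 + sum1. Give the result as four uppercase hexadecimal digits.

Running sums (mod 255):
  after byte 0 (0xD0): sum1=208, sum2=208
  after byte 1 (0x05): sum1=213, sum2=166
  after byte 2 (0x40): sum1=22, sum2=188
  after byte 3 (0x97): sum1=173, sum2=106
  after byte 4 (0x8A): sum1=56, sum2=162
  after byte 5 (0x3A): sum1=114, sum2=21
Checksum = sum2·256 + sum1 = 21·256 + 114 = 5490 = 0x1572.

1572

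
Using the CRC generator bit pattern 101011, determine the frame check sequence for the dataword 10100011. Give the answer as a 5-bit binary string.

10100

Append 5 zeros: 1010001100000. Divide by 101011 (XOR where the leading bit is 1):
  pos 0: 101000 XOR 101011 = 000011
  pos 4: 111100 XOR 101011 = 010111
  pos 5: 101110 XOR 101011 = 000101
Remainder (last 5 bits) = 10100. This is the CRC / FCS.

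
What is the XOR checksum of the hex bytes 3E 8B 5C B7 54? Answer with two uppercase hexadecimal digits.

0A

XOR the bytes together:
  start with 0x3E
  0x3E ⊕ 0x8B = 0xB5
  0xB5 ⊕ 0x5C = 0xE9
  0xE9 ⊕ 0xB7 = 0x5E
  0x5E ⊕ 0x54 = 0x0A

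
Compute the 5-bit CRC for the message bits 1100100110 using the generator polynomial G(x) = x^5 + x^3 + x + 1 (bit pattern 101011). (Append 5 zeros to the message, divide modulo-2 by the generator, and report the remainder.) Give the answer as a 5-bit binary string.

Append 5 zeros: 110010011000000. Divide by 101011 (XOR where the leading bit is 1):
  pos 0: 110010 XOR 101011 = 011001
  pos 1: 110010 XOR 101011 = 011001
  pos 2: 110011 XOR 101011 = 011000
  pos 3: 110001 XOR 101011 = 011010
  pos 4: 110100 XOR 101011 = 011111
  pos 5: 111110 XOR 101011 = 010101
  pos 6: 101010 XOR 101011 = 000001
Remainder (last 5 bits) = 01000. This is the CRC / FCS.

01000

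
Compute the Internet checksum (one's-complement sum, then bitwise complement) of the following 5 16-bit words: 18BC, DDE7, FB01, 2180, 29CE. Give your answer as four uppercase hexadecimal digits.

C30B

One's-complement addition (fold any carry out of bit 15 back into bit 0):
  0x18BC + 0xDDE7 = 0x0F6A3
  0xF6A3 + 0xFB01 = 0x1F1A4 → wrap carry → 0xF1A5
  0xF1A5 + 0x2180 = 0x11325 → wrap carry → 0x1326
  0x1326 + 0x29CE = 0x03CF4
One's-complement sum = 0x3CF4.
Checksum = ~0x3CF4 & 0xFFFF = 0xC30B.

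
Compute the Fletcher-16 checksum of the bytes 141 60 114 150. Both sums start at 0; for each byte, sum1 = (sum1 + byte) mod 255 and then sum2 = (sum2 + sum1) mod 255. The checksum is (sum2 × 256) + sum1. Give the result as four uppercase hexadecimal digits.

Running sums (mod 255):
  after byte 0 (141): sum1=141, sum2=141
  after byte 1 (60): sum1=201, sum2=87
  after byte 2 (114): sum1=60, sum2=147
  after byte 3 (150): sum1=210, sum2=102
Checksum = sum2·256 + sum1 = 102·256 + 210 = 26322 = 0x66D2.

66D2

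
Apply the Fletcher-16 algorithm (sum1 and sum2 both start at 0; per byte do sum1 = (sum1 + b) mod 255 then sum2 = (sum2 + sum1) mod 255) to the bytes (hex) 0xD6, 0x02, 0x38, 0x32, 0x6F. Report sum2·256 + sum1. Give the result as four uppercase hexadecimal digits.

B6B2

Running sums (mod 255):
  after byte 0 (0xD6): sum1=214, sum2=214
  after byte 1 (0x02): sum1=216, sum2=175
  after byte 2 (0x38): sum1=17, sum2=192
  after byte 3 (0x32): sum1=67, sum2=4
  after byte 4 (0x6F): sum1=178, sum2=182
Checksum = sum2·256 + sum1 = 182·256 + 178 = 46770 = 0xB6B2.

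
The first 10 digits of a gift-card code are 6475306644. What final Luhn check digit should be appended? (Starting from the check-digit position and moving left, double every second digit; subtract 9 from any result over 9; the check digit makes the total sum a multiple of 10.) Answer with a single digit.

4

Partial digits right→left: 4 4 6 6 0 3 5 7 4 6
Double every second digit counting from the check-digit position (so the 1st, 3rd, 5th, ... of the partial from the right).
  doubled (with −9 where >9): 8 3 0 1 8 → sum 20
  kept as-is: 4 6 3 7 6 → sum 26
Total = 20 + 26 = 46.
Check digit = (10 − (46 mod 10)) mod 10 = 4.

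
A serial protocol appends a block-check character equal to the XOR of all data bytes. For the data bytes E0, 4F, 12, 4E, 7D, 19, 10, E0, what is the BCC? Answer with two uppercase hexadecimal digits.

67

XOR the bytes together:
  start with 0xE0
  0xE0 ⊕ 0x4F = 0xAF
  0xAF ⊕ 0x12 = 0xBD
  0xBD ⊕ 0x4E = 0xF3
  0xF3 ⊕ 0x7D = 0x8E
  0x8E ⊕ 0x19 = 0x97
  0x97 ⊕ 0x10 = 0x87
  0x87 ⊕ 0xE0 = 0x67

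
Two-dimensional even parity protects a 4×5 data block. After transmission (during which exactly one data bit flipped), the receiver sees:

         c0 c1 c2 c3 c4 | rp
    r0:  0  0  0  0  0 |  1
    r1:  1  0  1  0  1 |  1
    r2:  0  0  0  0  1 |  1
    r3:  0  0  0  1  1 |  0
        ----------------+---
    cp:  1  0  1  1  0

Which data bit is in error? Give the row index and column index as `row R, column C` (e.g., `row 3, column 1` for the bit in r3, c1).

row 0, column 4

Recompute each row's even parity and compare to rp:
  r0: data parity 0, sent rp 1 → mismatch
  r1: data parity 1, sent rp 1 → ok
  r2: data parity 1, sent rp 1 → ok
  r3: data parity 0, sent rp 0 → ok
Recompute each column's even parity and compare to cp:
  c0: data parity 1, sent cp 1 → ok
  c1: data parity 0, sent cp 0 → ok
  c2: data parity 1, sent cp 1 → ok
  c3: data parity 1, sent cp 1 → ok
  c4: data parity 1, sent cp 0 → mismatch
Exactly one row (r0) and one column (c4) fail → the flipped bit is at their intersection.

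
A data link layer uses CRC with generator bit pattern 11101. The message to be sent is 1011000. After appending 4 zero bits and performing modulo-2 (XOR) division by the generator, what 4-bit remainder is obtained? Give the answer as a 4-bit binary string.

1011

Append 4 zeros: 10110000000. Divide by 11101 (XOR where the leading bit is 1):
  pos 0: 10110 XOR 11101 = 01011
  pos 1: 10110 XOR 11101 = 01011
  pos 2: 10110 XOR 11101 = 01011
  pos 3: 10110 XOR 11101 = 01011
  pos 4: 10110 XOR 11101 = 01011
  pos 5: 10110 XOR 11101 = 01011
  pos 6: 10110 XOR 11101 = 01011
Remainder (last 4 bits) = 1011. This is the CRC / FCS.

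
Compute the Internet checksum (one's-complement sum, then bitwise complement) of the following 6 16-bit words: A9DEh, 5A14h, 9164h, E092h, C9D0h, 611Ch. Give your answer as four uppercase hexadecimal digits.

5F28

One's-complement addition (fold any carry out of bit 15 back into bit 0):
  0xA9DE + 0x5A14 = 0x103F2 → wrap carry → 0x03F3
  0x03F3 + 0x9164 = 0x09557
  0x9557 + 0xE092 = 0x175E9 → wrap carry → 0x75EA
  0x75EA + 0xC9D0 = 0x13FBA → wrap carry → 0x3FBB
  0x3FBB + 0x611C = 0x0A0D7
One's-complement sum = 0xA0D7.
Checksum = ~0xA0D7 & 0xFFFF = 0x5F28.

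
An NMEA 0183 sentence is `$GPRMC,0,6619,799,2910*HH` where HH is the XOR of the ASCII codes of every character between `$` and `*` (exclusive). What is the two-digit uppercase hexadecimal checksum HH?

XOR the ASCII codes of the payload characters:
  'G' = 0x47 → acc = 0x47
  'P' = 0x50 → acc = 0x17
  'R' = 0x52 → acc = 0x45
  'M' = 0x4D → acc = 0x08
  'C' = 0x43 → acc = 0x4B
  ',' = 0x2C → acc = 0x67
  '0' = 0x30 → acc = 0x57
  ',' = 0x2C → acc = 0x7B
  '6' = 0x36 → acc = 0x4D
  '6' = 0x36 → acc = 0x7B
  '1' = 0x31 → acc = 0x4A
  '9' = 0x39 → acc = 0x73
  ',' = 0x2C → acc = 0x5F
  '7' = 0x37 → acc = 0x68
  '9' = 0x39 → acc = 0x51
  '9' = 0x39 → acc = 0x68
  ',' = 0x2C → acc = 0x44
  '2' = 0x32 → acc = 0x76
  '9' = 0x39 → acc = 0x4F
  '1' = 0x31 → acc = 0x7E
  '0' = 0x30 → acc = 0x4E
Checksum = 0x4E.

4E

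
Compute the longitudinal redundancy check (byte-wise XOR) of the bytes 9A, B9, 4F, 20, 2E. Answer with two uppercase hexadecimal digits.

62

XOR the bytes together:
  start with 0x9A
  0x9A ⊕ 0xB9 = 0x23
  0x23 ⊕ 0x4F = 0x6C
  0x6C ⊕ 0x20 = 0x4C
  0x4C ⊕ 0x2E = 0x62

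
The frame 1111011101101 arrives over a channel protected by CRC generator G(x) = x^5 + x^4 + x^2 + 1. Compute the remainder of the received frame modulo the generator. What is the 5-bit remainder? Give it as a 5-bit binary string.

Modulo-2 division of 1111011101101 by 110101:
  pos 0: 111101 XOR 110101 = 001000
  pos 2: 100011 XOR 110101 = 010110
  pos 3: 101100 XOR 110101 = 011001
  pos 4: 110011 XOR 110101 = 000110
  pos 7: 110101 XOR 110101 = 000000
Remainder = 00000 (zero — the frame passes the CRC check).

00000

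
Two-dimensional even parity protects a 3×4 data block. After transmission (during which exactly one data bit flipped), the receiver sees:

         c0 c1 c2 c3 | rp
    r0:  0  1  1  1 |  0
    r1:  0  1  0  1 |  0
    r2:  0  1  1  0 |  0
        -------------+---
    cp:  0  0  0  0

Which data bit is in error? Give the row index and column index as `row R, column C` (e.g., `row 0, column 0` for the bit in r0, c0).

Recompute each row's even parity and compare to rp:
  r0: data parity 1, sent rp 0 → mismatch
  r1: data parity 0, sent rp 0 → ok
  r2: data parity 0, sent rp 0 → ok
Recompute each column's even parity and compare to cp:
  c0: data parity 0, sent cp 0 → ok
  c1: data parity 1, sent cp 0 → mismatch
  c2: data parity 0, sent cp 0 → ok
  c3: data parity 0, sent cp 0 → ok
Exactly one row (r0) and one column (c1) fail → the flipped bit is at their intersection.

row 0, column 1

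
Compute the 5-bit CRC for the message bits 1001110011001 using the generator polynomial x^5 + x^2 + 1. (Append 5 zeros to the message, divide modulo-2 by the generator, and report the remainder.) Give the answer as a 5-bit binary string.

01110

Append 5 zeros: 100111001100100000. Divide by 100101 (XOR where the leading bit is 1):
  pos 0: 100111 XOR 100101 = 000010
  pos 4: 100011 XOR 100101 = 000110
  pos 7: 110001 XOR 100101 = 010100
  pos 8: 101000 XOR 100101 = 001101
  pos 10: 110100 XOR 100101 = 010001
  pos 11: 100010 XOR 100101 = 000111
Remainder (last 5 bits) = 01110. This is the CRC / FCS.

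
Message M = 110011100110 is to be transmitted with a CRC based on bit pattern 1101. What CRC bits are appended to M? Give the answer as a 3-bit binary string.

000

Append 3 zeros: 110011100110000. Divide by 1101 (XOR where the leading bit is 1):
  pos 0: 1100 XOR 1101 = 0001
  pos 3: 1111 XOR 1101 = 0010
  pos 5: 1000 XOR 1101 = 0101
  pos 6: 1011 XOR 1101 = 0110
  pos 7: 1101 XOR 1101 = 0000
Remainder (last 3 bits) = 000. This is the CRC / FCS.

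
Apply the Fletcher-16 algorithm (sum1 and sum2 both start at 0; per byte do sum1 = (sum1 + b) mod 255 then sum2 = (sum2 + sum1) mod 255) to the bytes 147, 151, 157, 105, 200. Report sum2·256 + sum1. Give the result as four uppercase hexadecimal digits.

B4FA

Running sums (mod 255):
  after byte 0 (147): sum1=147, sum2=147
  after byte 1 (151): sum1=43, sum2=190
  after byte 2 (157): sum1=200, sum2=135
  after byte 3 (105): sum1=50, sum2=185
  after byte 4 (200): sum1=250, sum2=180
Checksum = sum2·256 + sum1 = 180·256 + 250 = 46330 = 0xB4FA.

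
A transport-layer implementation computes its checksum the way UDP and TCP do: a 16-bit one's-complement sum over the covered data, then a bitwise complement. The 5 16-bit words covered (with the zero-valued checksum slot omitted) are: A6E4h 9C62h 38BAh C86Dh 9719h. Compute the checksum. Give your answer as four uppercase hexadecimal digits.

2477

One's-complement addition (fold any carry out of bit 15 back into bit 0):
  0xA6E4 + 0x9C62 = 0x14346 → wrap carry → 0x4347
  0x4347 + 0x38BA = 0x07C01
  0x7C01 + 0xC86D = 0x1446E → wrap carry → 0x446F
  0x446F + 0x9719 = 0x0DB88
One's-complement sum = 0xDB88.
Checksum = ~0xDB88 & 0xFFFF = 0x2477.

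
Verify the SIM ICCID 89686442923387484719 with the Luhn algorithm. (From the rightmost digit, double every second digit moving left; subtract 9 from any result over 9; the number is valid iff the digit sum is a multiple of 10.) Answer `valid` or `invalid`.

From the right, keep odd positions and double even positions (subtract 9 from any doubled value over 9):
  doubled (positions 2,4,...): 2 8 8 7 6 9 8 3 3 7 → sum 61
  kept (positions 1,3,...): 9 7 8 7 3 2 2 4 8 9 → sum 59
Total = 120.
120 mod 10 = 0, so the number is valid.

valid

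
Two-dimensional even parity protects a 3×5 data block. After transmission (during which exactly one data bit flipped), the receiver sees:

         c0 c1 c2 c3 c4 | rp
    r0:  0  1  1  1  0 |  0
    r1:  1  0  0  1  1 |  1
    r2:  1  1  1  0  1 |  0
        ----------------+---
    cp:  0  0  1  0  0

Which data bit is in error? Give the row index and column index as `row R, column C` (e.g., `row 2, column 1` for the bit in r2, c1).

row 0, column 2

Recompute each row's even parity and compare to rp:
  r0: data parity 1, sent rp 0 → mismatch
  r1: data parity 1, sent rp 1 → ok
  r2: data parity 0, sent rp 0 → ok
Recompute each column's even parity and compare to cp:
  c0: data parity 0, sent cp 0 → ok
  c1: data parity 0, sent cp 0 → ok
  c2: data parity 0, sent cp 1 → mismatch
  c3: data parity 0, sent cp 0 → ok
  c4: data parity 0, sent cp 0 → ok
Exactly one row (r0) and one column (c2) fail → the flipped bit is at their intersection.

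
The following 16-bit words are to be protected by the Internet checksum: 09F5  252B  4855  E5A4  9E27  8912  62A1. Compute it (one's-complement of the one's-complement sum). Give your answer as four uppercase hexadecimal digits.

190A

One's-complement addition (fold any carry out of bit 15 back into bit 0):
  0x09F5 + 0x252B = 0x02F20
  0x2F20 + 0x4855 = 0x07775
  0x7775 + 0xE5A4 = 0x15D19 → wrap carry → 0x5D1A
  0x5D1A + 0x9E27 = 0x0FB41
  0xFB41 + 0x8912 = 0x18453 → wrap carry → 0x8454
  0x8454 + 0x62A1 = 0x0E6F5
One's-complement sum = 0xE6F5.
Checksum = ~0xE6F5 & 0xFFFF = 0x190A.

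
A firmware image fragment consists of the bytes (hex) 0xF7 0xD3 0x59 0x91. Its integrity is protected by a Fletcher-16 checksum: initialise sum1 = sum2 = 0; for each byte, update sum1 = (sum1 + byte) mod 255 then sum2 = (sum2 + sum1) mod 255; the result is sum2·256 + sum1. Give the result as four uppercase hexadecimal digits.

9FB6

Running sums (mod 255):
  after byte 0 (0xF7): sum1=247, sum2=247
  after byte 1 (0xD3): sum1=203, sum2=195
  after byte 2 (0x59): sum1=37, sum2=232
  after byte 3 (0x91): sum1=182, sum2=159
Checksum = sum2·256 + sum1 = 159·256 + 182 = 40886 = 0x9FB6.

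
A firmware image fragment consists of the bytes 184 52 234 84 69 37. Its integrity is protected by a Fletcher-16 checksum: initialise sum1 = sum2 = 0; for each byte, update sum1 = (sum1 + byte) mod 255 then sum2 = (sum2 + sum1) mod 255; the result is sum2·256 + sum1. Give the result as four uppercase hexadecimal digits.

Running sums (mod 255):
  after byte 0 (184): sum1=184, sum2=184
  after byte 1 (52): sum1=236, sum2=165
  after byte 2 (234): sum1=215, sum2=125
  after byte 3 (84): sum1=44, sum2=169
  after byte 4 (69): sum1=113, sum2=27
  after byte 5 (37): sum1=150, sum2=177
Checksum = sum2·256 + sum1 = 177·256 + 150 = 45462 = 0xB196.

B196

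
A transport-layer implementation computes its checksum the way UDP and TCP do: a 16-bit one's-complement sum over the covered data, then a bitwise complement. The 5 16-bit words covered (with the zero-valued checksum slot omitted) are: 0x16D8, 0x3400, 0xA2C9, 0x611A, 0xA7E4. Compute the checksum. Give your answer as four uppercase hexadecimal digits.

095F

One's-complement addition (fold any carry out of bit 15 back into bit 0):
  0x16D8 + 0x3400 = 0x04AD8
  0x4AD8 + 0xA2C9 = 0x0EDA1
  0xEDA1 + 0x611A = 0x14EBB → wrap carry → 0x4EBC
  0x4EBC + 0xA7E4 = 0x0F6A0
One's-complement sum = 0xF6A0.
Checksum = ~0xF6A0 & 0xFFFF = 0x095F.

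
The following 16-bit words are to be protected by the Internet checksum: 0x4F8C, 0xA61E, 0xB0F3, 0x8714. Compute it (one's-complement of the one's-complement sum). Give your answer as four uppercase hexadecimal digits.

D24C

One's-complement addition (fold any carry out of bit 15 back into bit 0):
  0x4F8C + 0xA61E = 0x0F5AA
  0xF5AA + 0xB0F3 = 0x1A69D → wrap carry → 0xA69E
  0xA69E + 0x8714 = 0x12DB2 → wrap carry → 0x2DB3
One's-complement sum = 0x2DB3.
Checksum = ~0x2DB3 & 0xFFFF = 0xD24C.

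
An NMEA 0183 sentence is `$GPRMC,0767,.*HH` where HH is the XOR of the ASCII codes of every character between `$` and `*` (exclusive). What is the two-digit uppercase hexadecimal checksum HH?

63

XOR the ASCII codes of the payload characters:
  'G' = 0x47 → acc = 0x47
  'P' = 0x50 → acc = 0x17
  'R' = 0x52 → acc = 0x45
  'M' = 0x4D → acc = 0x08
  'C' = 0x43 → acc = 0x4B
  ',' = 0x2C → acc = 0x67
  '0' = 0x30 → acc = 0x57
  '7' = 0x37 → acc = 0x60
  '6' = 0x36 → acc = 0x56
  '7' = 0x37 → acc = 0x61
  ',' = 0x2C → acc = 0x4D
  '.' = 0x2E → acc = 0x63
Checksum = 0x63.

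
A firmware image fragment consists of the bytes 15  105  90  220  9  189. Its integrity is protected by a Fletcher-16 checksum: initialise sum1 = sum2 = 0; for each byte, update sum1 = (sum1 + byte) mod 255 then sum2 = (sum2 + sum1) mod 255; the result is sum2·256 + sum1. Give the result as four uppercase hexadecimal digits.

3976

Running sums (mod 255):
  after byte 0 (15): sum1=15, sum2=15
  after byte 1 (105): sum1=120, sum2=135
  after byte 2 (90): sum1=210, sum2=90
  after byte 3 (220): sum1=175, sum2=10
  after byte 4 (9): sum1=184, sum2=194
  after byte 5 (189): sum1=118, sum2=57
Checksum = sum2·256 + sum1 = 57·256 + 118 = 14710 = 0x3976.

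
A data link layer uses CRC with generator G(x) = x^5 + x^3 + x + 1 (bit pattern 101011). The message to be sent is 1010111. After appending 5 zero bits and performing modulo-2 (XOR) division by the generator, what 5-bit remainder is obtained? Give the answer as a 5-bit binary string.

01011

Append 5 zeros: 101011100000. Divide by 101011 (XOR where the leading bit is 1):
  pos 0: 101011 XOR 101011 = 000000
  pos 6: 100000 XOR 101011 = 001011
Remainder (last 5 bits) = 01011. This is the CRC / FCS.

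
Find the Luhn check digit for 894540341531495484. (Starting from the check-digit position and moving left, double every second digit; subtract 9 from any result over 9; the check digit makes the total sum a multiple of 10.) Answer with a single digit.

4

Partial digits right→left: 4 8 4 5 9 4 1 3 5 1 4 3 0 4 5 4 9 8
Double every second digit counting from the check-digit position (so the 1st, 3rd, 5th, ... of the partial from the right).
  doubled (with −9 where >9): 8 8 9 2 1 8 0 1 9 → sum 46
  kept as-is: 8 5 4 3 1 3 4 4 8 → sum 40
Total = 46 + 40 = 86.
Check digit = (10 − (86 mod 10)) mod 10 = 4.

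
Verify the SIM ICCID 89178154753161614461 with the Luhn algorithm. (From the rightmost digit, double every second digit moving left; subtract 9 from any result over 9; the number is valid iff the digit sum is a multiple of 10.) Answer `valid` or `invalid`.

From the right, keep odd positions and double even positions (subtract 9 from any doubled value over 9):
  doubled (positions 2,4,...): 3 8 3 3 6 5 1 7 2 7 → sum 45
  kept (positions 1,3,...): 1 4 1 1 1 5 4 1 7 9 → sum 34
Total = 79.
79 mod 10 = 9, so the number is invalid.

invalid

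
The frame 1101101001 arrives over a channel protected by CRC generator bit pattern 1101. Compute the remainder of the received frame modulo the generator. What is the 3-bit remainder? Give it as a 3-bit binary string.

Modulo-2 division of 1101101001 by 1101:
  pos 0: 1101 XOR 1101 = 0000
  pos 4: 1010 XOR 1101 = 0111
  pos 5: 1110 XOR 1101 = 0011
Remainder = 111 (nonzero — an error is detected).

111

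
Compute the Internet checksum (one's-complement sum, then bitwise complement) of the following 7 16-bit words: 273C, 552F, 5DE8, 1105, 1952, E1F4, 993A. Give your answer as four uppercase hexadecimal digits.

One's-complement addition (fold any carry out of bit 15 back into bit 0):
  0x273C + 0x552F = 0x07C6B
  0x7C6B + 0x5DE8 = 0x0DA53
  0xDA53 + 0x1105 = 0x0EB58
  0xEB58 + 0x1952 = 0x104AA → wrap carry → 0x04AB
  0x04AB + 0xE1F4 = 0x0E69F
  0xE69F + 0x993A = 0x17FD9 → wrap carry → 0x7FDA
One's-complement sum = 0x7FDA.
Checksum = ~0x7FDA & 0xFFFF = 0x8025.

8025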